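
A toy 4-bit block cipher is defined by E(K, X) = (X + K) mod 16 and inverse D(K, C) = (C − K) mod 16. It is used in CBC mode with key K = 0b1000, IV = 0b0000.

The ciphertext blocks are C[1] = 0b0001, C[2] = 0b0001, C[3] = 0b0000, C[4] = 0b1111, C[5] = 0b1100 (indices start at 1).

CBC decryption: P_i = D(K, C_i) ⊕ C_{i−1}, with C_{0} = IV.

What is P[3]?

P[3] = 0b1001

P[3]: D(K, 0b0000) = 0b1000; 0b1000 ⊕ 0b0001 = 0b1001.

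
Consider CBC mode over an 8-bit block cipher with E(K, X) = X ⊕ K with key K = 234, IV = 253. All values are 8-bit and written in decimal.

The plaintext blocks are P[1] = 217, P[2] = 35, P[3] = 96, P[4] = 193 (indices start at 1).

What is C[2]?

C[2] = 7

CBC encryption: C_i = E(K, P_i ⊕ C_{i−1}), with C_{0} = IV.
C[1]: P[1] ⊕ 253 = 36; E(K, 36) = 206.
C[2]: P[2] ⊕ 206 = 237; E(K, 237) = 7.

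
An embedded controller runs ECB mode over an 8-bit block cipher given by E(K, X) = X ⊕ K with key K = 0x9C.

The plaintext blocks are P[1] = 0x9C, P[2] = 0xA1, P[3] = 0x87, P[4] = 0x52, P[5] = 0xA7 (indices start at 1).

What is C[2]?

ECB encryption: C_i = E(K, P_i).
C[2]: E(K, 0xA1) = 0x3D.

C[2] = 0x3D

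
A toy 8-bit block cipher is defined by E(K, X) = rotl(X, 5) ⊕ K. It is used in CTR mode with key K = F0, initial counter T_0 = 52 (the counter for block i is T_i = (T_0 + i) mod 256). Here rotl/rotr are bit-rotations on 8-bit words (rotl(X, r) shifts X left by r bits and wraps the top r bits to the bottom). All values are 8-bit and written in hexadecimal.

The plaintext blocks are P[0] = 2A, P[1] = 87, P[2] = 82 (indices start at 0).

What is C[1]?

CTR encryption: S_i = E(K, T_i) where T_i is the counter for block i; C_i = P_i ⊕ S_i.
C[0]: T = 52, S = E(K, T) = BA; 2A ⊕ BA = 90.
C[1]: T = 53, S = E(K, T) = 9A; 87 ⊕ 9A = 1D.

C[1] = 1D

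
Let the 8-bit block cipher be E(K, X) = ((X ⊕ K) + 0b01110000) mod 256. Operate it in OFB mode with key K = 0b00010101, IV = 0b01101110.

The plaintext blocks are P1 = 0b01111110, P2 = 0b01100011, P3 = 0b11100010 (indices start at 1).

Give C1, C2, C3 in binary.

OFB encryption: S_i = E(K, S_{i−1}) with S_{0} = IV; C_i = P_i ⊕ S_i.
C1: S = E(K, 0b01101110) = 0b11101011; 0b01111110 ⊕ 0b11101011 = 0b10010101.
C2: S = E(K, 0b11101011) = 0b01101110; 0b01100011 ⊕ 0b01101110 = 0b00001101.
C3: S = E(K, 0b01101110) = 0b11101011; 0b11100010 ⊕ 0b11101011 = 0b00001001.

C1 = 0b10010101, C2 = 0b00001101, C3 = 0b00001001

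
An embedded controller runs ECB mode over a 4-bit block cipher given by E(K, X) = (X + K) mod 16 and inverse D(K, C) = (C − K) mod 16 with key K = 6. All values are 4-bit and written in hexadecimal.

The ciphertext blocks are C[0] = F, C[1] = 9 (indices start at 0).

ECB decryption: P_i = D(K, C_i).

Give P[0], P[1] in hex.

P[0]: D(K, F) = 9.
P[1]: D(K, 9) = 3.

P[0] = 9, P[1] = 3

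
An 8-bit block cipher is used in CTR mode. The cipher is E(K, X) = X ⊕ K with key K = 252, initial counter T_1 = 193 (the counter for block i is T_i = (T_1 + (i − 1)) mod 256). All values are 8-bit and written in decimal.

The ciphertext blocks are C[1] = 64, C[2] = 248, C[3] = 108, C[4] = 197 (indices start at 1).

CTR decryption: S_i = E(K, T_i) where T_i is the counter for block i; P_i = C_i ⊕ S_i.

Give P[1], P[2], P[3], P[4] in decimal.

P[1]: T = 193, S = E(K, T) = 61; 64 ⊕ 61 = 125.
P[2]: T = 194, S = E(K, T) = 62; 248 ⊕ 62 = 198.
P[3]: T = 195, S = E(K, T) = 63; 108 ⊕ 63 = 83.
P[4]: T = 196, S = E(K, T) = 56; 197 ⊕ 56 = 253.

P[1] = 125, P[2] = 198, P[3] = 83, P[4] = 253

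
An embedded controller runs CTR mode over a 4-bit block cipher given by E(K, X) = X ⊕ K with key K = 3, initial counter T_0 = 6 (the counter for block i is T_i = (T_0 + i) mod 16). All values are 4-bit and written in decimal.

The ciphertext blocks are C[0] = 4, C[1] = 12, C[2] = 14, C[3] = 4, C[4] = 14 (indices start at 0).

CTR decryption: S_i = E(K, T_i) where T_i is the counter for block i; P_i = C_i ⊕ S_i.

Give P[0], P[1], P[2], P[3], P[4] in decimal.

P[0] = 1, P[1] = 8, P[2] = 5, P[3] = 14, P[4] = 7

P[0]: T = 6, S = E(K, T) = 5; 4 ⊕ 5 = 1.
P[1]: T = 7, S = E(K, T) = 4; 12 ⊕ 4 = 8.
P[2]: T = 8, S = E(K, T) = 11; 14 ⊕ 11 = 5.
P[3]: T = 9, S = E(K, T) = 10; 4 ⊕ 10 = 14.
P[4]: T = 10, S = E(K, T) = 9; 14 ⊕ 9 = 7.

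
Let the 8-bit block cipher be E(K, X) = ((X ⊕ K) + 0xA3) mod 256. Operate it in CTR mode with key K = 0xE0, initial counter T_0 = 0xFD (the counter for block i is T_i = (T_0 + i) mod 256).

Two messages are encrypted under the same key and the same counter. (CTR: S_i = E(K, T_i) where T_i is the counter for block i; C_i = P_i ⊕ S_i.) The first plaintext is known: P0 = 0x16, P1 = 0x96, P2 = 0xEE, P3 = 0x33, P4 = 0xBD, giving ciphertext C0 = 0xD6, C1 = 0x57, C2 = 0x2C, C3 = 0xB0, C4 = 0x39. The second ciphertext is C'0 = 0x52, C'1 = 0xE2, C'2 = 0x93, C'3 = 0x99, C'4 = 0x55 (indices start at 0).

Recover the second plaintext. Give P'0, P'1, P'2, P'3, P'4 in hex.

P'0 = 0x92, P'1 = 0x23, P'2 = 0x51, P'3 = 0x1A, P'4 = 0xD1

In CTR with a reused counter, both messages share the same keystream S_i, so C_i ⊕ C'_i = P_i ⊕ P'_i and thus P'_i = P_i ⊕ C_i ⊕ C'_i.
P'0: 0x16 ⊕ 0xD6 ⊕ 0x52 = 0x92.
P'1: 0x96 ⊕ 0x57 ⊕ 0xE2 = 0x23.
P'2: 0xEE ⊕ 0x2C ⊕ 0x93 = 0x51.
P'3: 0x33 ⊕ 0xB0 ⊕ 0x99 = 0x1A.
P'4: 0xBD ⊕ 0x39 ⊕ 0x55 = 0xD1.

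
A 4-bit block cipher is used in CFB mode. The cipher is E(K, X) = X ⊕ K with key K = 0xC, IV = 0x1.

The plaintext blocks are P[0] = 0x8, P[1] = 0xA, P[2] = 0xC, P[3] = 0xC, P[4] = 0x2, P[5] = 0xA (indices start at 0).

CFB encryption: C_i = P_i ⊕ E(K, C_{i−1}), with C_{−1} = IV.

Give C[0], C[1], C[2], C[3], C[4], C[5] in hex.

C[0] = 0x5, C[1] = 0x3, C[2] = 0x3, C[3] = 0x3, C[4] = 0xD, C[5] = 0xB

C[0]: E(K, 0x1) = 0xD; 0x8 ⊕ 0xD = 0x5.
C[1]: E(K, 0x5) = 0x9; 0xA ⊕ 0x9 = 0x3.
C[2]: E(K, 0x3) = 0xF; 0xC ⊕ 0xF = 0x3.
C[3]: E(K, 0x3) = 0xF; 0xC ⊕ 0xF = 0x3.
C[4]: E(K, 0x3) = 0xF; 0x2 ⊕ 0xF = 0xD.
C[5]: E(K, 0xD) = 0x1; 0xA ⊕ 0x1 = 0xB.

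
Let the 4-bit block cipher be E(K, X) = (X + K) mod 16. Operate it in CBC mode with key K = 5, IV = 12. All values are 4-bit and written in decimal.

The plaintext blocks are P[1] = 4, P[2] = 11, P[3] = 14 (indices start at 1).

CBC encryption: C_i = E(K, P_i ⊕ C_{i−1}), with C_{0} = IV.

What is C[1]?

C[1]: P[1] ⊕ 12 = 8; E(K, 8) = 13.

C[1] = 13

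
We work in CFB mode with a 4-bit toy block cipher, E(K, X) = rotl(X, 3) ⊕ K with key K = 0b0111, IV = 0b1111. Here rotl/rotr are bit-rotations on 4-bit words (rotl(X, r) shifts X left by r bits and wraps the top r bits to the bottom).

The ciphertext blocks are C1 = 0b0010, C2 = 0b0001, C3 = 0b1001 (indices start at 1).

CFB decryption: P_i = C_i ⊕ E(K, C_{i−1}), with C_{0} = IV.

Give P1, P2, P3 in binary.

P1: E(K, 0b1111) = 0b1000; 0b0010 ⊕ 0b1000 = 0b1010.
P2: E(K, 0b0010) = 0b0110; 0b0001 ⊕ 0b0110 = 0b0111.
P3: E(K, 0b0001) = 0b1111; 0b1001 ⊕ 0b1111 = 0b0110.

P1 = 0b1010, P2 = 0b0111, P3 = 0b0110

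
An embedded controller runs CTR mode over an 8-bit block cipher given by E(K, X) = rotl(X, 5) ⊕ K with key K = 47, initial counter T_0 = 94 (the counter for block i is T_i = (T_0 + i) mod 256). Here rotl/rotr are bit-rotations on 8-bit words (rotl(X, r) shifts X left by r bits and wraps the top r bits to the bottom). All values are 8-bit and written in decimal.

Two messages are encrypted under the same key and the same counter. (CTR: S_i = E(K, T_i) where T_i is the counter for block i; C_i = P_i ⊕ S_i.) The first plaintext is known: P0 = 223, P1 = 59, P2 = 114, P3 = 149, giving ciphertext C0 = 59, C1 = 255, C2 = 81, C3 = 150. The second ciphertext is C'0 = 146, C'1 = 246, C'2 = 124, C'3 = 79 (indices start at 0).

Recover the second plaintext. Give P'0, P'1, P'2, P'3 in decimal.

In CTR with a reused counter, both messages share the same keystream S_i, so C_i ⊕ C'_i = P_i ⊕ P'_i and thus P'_i = P_i ⊕ C_i ⊕ C'_i.
P'0: 223 ⊕ 59 ⊕ 146 = 118.
P'1: 59 ⊕ 255 ⊕ 246 = 50.
P'2: 114 ⊕ 81 ⊕ 124 = 95.
P'3: 149 ⊕ 150 ⊕ 79 = 76.

P'0 = 118, P'1 = 50, P'2 = 95, P'3 = 76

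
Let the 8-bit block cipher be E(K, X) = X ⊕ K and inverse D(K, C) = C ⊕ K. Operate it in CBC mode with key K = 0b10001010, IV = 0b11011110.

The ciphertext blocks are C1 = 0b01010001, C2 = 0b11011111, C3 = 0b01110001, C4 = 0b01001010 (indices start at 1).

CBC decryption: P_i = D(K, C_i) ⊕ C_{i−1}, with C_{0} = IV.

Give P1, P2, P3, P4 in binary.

P1: D(K, 0b01010001) = 0b11011011; 0b11011011 ⊕ 0b11011110 = 0b00000101.
P2: D(K, 0b11011111) = 0b01010101; 0b01010101 ⊕ 0b01010001 = 0b00000100.
P3: D(K, 0b01110001) = 0b11111011; 0b11111011 ⊕ 0b11011111 = 0b00100100.
P4: D(K, 0b01001010) = 0b11000000; 0b11000000 ⊕ 0b01110001 = 0b10110001.

P1 = 0b00000101, P2 = 0b00000100, P3 = 0b00100100, P4 = 0b10110001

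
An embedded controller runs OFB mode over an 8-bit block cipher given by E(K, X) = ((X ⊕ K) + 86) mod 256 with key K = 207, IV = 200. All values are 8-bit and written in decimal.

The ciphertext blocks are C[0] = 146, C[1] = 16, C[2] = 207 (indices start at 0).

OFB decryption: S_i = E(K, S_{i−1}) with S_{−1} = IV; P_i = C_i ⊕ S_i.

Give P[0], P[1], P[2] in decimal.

P[0]: S = E(K, 200) = 93; 146 ⊕ 93 = 207.
P[1]: S = E(K, 93) = 232; 16 ⊕ 232 = 248.
P[2]: S = E(K, 232) = 125; 207 ⊕ 125 = 178.

P[0] = 207, P[1] = 248, P[2] = 178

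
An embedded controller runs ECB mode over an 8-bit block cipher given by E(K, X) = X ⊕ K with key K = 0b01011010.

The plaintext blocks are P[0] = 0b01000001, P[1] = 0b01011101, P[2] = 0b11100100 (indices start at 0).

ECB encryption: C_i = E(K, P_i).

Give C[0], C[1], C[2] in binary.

C[0]: E(K, 0b01000001) = 0b00011011.
C[1]: E(K, 0b01011101) = 0b00000111.
C[2]: E(K, 0b11100100) = 0b10111110.

C[0] = 0b00011011, C[1] = 0b00000111, C[2] = 0b10111110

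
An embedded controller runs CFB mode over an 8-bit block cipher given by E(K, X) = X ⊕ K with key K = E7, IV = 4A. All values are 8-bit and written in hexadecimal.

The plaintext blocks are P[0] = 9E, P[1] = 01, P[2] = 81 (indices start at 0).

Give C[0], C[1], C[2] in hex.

C[0] = 33, C[1] = D5, C[2] = B3

CFB encryption: C_i = P_i ⊕ E(K, C_{i−1}), with C_{−1} = IV.
C[0]: E(K, 4A) = AD; 9E ⊕ AD = 33.
C[1]: E(K, 33) = D4; 01 ⊕ D4 = D5.
C[2]: E(K, D5) = 32; 81 ⊕ 32 = B3.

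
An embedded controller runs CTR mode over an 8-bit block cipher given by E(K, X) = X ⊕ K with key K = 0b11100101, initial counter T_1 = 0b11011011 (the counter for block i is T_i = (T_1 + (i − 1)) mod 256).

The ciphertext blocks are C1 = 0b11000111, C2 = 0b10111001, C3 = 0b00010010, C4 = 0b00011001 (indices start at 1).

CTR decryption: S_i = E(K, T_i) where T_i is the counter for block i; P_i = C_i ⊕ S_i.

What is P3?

P3 = 0b00101010

P3: T = 0b11011101, S = E(K, T) = 0b00111000; 0b00010010 ⊕ 0b00111000 = 0b00101010.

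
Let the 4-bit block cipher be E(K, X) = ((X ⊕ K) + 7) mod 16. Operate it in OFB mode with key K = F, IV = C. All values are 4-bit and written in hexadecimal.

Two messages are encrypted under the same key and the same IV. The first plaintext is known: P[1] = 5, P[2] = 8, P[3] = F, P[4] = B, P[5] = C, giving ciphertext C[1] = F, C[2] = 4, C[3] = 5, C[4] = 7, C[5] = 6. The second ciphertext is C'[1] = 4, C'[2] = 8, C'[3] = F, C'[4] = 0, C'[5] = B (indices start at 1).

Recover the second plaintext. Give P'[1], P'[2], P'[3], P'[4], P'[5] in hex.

In OFB with a reused IV, both messages share the same keystream S_i, so C_i ⊕ C'_i = P_i ⊕ P'_i and thus P'_i = P_i ⊕ C_i ⊕ C'_i.
P'[1]: 5 ⊕ F ⊕ 4 = E.
P'[2]: 8 ⊕ 4 ⊕ 8 = 4.
P'[3]: F ⊕ 5 ⊕ F = 5.
P'[4]: B ⊕ 7 ⊕ 0 = C.
P'[5]: C ⊕ 6 ⊕ B = 1.

P'[1] = E, P'[2] = 4, P'[3] = 5, P'[4] = C, P'[5] = 1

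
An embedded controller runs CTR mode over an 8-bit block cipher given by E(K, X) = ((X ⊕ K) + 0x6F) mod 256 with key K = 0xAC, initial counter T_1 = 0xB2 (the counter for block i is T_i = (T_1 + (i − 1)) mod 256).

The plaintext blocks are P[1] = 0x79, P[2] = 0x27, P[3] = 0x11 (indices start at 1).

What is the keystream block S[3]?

0x87

CTR encryption: S_i = E(K, T_i) where T_i is the counter for block i; C_i = P_i ⊕ S_i.
C[1]: T = 0xB2, S = E(K, T) = 0x8D; 0x79 ⊕ 0x8D = 0xF4.
C[2]: T = 0xB3, S = E(K, T) = 0x8E; 0x27 ⊕ 0x8E = 0xA9.
C[3]: T = 0xB4, S = E(K, T) = 0x87; 0x11 ⊕ 0x87 = 0x96.
So S[3] = 0x87.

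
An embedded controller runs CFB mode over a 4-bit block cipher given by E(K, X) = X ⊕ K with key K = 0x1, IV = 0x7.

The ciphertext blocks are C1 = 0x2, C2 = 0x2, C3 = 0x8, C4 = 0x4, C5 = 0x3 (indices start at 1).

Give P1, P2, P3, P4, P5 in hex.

CFB decryption: P_i = C_i ⊕ E(K, C_{i−1}), with C_{0} = IV.
P1: E(K, 0x7) = 0x6; 0x2 ⊕ 0x6 = 0x4.
P2: E(K, 0x2) = 0x3; 0x2 ⊕ 0x3 = 0x1.
P3: E(K, 0x2) = 0x3; 0x8 ⊕ 0x3 = 0xB.
P4: E(K, 0x8) = 0x9; 0x4 ⊕ 0x9 = 0xD.
P5: E(K, 0x4) = 0x5; 0x3 ⊕ 0x5 = 0x6.

P1 = 0x4, P2 = 0x1, P3 = 0xB, P4 = 0xD, P5 = 0x6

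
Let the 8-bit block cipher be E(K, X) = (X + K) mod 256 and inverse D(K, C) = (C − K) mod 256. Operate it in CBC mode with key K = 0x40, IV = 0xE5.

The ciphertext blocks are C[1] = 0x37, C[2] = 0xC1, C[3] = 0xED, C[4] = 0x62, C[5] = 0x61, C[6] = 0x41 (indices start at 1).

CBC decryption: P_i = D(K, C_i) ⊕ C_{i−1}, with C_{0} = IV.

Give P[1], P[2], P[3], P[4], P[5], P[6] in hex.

P[1]: D(K, 0x37) = 0xF7; 0xF7 ⊕ 0xE5 = 0x12.
P[2]: D(K, 0xC1) = 0x81; 0x81 ⊕ 0x37 = 0xB6.
P[3]: D(K, 0xED) = 0xAD; 0xAD ⊕ 0xC1 = 0x6C.
P[4]: D(K, 0x62) = 0x22; 0x22 ⊕ 0xED = 0xCF.
P[5]: D(K, 0x61) = 0x21; 0x21 ⊕ 0x62 = 0x43.
P[6]: D(K, 0x41) = 0x01; 0x01 ⊕ 0x61 = 0x60.

P[1] = 0x12, P[2] = 0xB6, P[3] = 0x6C, P[4] = 0xCF, P[5] = 0x43, P[6] = 0x60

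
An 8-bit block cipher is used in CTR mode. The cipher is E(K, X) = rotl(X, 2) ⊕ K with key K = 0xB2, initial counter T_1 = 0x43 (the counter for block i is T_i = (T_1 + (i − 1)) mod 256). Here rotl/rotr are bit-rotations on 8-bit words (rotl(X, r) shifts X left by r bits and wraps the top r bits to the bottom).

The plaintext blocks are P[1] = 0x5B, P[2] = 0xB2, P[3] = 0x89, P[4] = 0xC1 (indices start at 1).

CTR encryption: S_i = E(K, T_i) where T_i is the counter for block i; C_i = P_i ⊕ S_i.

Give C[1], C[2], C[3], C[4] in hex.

C[1]: T = 0x43, S = E(K, T) = 0xBF; 0x5B ⊕ 0xBF = 0xE4.
C[2]: T = 0x44, S = E(K, T) = 0xA3; 0xB2 ⊕ 0xA3 = 0x11.
C[3]: T = 0x45, S = E(K, T) = 0xA7; 0x89 ⊕ 0xA7 = 0x2E.
C[4]: T = 0x46, S = E(K, T) = 0xAB; 0xC1 ⊕ 0xAB = 0x6A.

C[1] = 0xE4, C[2] = 0x11, C[3] = 0x2E, C[4] = 0x6A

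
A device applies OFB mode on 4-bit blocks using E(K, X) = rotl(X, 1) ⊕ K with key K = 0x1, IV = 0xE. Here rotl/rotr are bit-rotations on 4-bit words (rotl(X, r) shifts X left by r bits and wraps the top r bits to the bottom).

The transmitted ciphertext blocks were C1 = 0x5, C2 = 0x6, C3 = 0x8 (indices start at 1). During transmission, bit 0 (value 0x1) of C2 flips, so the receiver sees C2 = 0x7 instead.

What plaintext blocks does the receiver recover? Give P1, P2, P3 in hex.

OFB decryption: S_i = E(K, S_{i−1}) with S_{0} = IV; P_i = C_i ⊕ S_i.
Only C2 changed, to 0x7. In OFB, a change in C_i flips the same bit in P_i only; the keystream is unaffected. Decrypting the received ciphertext:
P1: S = E(K, 0xE) = 0xC; 0x5 ⊕ 0xC = 0x9.
P2: S = E(K, 0xC) = 0x8; 0x7 ⊕ 0x8 = 0xF.
P3: S = E(K, 0x8) = 0x0; 0x8 ⊕ 0x0 = 0x8.
Blocks that differ from the original plaintext: P2.

P1 = 0x9, P2 = 0xF, P3 = 0x8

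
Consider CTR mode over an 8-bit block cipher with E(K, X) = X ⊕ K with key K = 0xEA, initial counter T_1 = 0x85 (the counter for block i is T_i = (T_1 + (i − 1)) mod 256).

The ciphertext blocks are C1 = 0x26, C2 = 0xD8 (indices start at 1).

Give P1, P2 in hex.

P1 = 0x49, P2 = 0xB4

CTR decryption: S_i = E(K, T_i) where T_i is the counter for block i; P_i = C_i ⊕ S_i.
P1: T = 0x85, S = E(K, T) = 0x6F; 0x26 ⊕ 0x6F = 0x49.
P2: T = 0x86, S = E(K, T) = 0x6C; 0xD8 ⊕ 0x6C = 0xB4.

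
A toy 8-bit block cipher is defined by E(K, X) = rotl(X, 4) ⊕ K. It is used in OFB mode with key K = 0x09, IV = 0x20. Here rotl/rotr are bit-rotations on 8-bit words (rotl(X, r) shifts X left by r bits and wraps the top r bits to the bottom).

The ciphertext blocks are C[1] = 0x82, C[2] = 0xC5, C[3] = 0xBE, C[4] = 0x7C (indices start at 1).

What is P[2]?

P[2] = 0x7C

OFB decryption: S_i = E(K, S_{i−1}) with S_{0} = IV; P_i = C_i ⊕ S_i.
P[1]: S = E(K, 0x20) = 0x0B; 0x82 ⊕ 0x0B = 0x89.
P[2]: S = E(K, 0x0B) = 0xB9; 0xC5 ⊕ 0xB9 = 0x7C.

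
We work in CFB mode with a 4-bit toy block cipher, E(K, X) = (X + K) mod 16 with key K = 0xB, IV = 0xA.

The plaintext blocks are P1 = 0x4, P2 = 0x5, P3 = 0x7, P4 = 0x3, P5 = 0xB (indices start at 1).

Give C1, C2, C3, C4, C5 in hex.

C1 = 0x1, C2 = 0x9, C3 = 0x3, C4 = 0xD, C5 = 0x3

CFB encryption: C_i = P_i ⊕ E(K, C_{i−1}), with C_{0} = IV.
C1: E(K, 0xA) = 0x5; 0x4 ⊕ 0x5 = 0x1.
C2: E(K, 0x1) = 0xC; 0x5 ⊕ 0xC = 0x9.
C3: E(K, 0x9) = 0x4; 0x7 ⊕ 0x4 = 0x3.
C4: E(K, 0x3) = 0xE; 0x3 ⊕ 0xE = 0xD.
C5: E(K, 0xD) = 0x8; 0xB ⊕ 0x8 = 0x3.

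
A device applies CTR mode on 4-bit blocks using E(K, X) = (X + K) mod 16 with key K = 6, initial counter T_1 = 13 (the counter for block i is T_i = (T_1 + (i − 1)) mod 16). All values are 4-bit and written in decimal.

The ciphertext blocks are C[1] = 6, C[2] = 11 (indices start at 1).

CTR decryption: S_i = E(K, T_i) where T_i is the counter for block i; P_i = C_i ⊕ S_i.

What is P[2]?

P[2]: T = 14, S = E(K, T) = 4; 11 ⊕ 4 = 15.

P[2] = 15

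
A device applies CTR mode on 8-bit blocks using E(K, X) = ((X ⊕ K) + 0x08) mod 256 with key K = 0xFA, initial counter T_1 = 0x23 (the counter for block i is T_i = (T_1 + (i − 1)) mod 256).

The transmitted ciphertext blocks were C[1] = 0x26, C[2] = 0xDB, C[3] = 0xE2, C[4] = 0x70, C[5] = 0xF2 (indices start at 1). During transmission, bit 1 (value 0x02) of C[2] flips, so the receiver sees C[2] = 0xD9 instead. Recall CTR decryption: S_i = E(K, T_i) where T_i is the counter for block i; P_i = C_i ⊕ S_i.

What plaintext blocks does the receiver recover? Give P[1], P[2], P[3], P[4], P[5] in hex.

P[1] = 0xC7, P[2] = 0x3F, P[3] = 0x05, P[4] = 0x94, P[5] = 0x17

Only C[2] changed, to 0xD9. In CTR, a change in C_i flips the same bit in P_i only; the keystream is unaffected. Decrypting the received ciphertext:
P[1]: T = 0x23, S = E(K, T) = 0xE1; 0x26 ⊕ 0xE1 = 0xC7.
P[2]: T = 0x24, S = E(K, T) = 0xE6; 0xD9 ⊕ 0xE6 = 0x3F.
P[3]: T = 0x25, S = E(K, T) = 0xE7; 0xE2 ⊕ 0xE7 = 0x05.
P[4]: T = 0x26, S = E(K, T) = 0xE4; 0x70 ⊕ 0xE4 = 0x94.
P[5]: T = 0x27, S = E(K, T) = 0xE5; 0xF2 ⊕ 0xE5 = 0x17.
Blocks that differ from the original plaintext: P[2].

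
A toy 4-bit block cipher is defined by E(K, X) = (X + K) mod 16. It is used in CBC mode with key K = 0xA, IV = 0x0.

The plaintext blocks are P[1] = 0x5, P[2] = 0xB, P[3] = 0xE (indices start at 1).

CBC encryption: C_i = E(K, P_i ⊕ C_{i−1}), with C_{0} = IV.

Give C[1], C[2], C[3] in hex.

C[1]: P[1] ⊕ 0x0 = 0x5; E(K, 0x5) = 0xF.
C[2]: P[2] ⊕ 0xF = 0x4; E(K, 0x4) = 0xE.
C[3]: P[3] ⊕ 0xE = 0x0; E(K, 0x0) = 0xA.

C[1] = 0xF, C[2] = 0xE, C[3] = 0xA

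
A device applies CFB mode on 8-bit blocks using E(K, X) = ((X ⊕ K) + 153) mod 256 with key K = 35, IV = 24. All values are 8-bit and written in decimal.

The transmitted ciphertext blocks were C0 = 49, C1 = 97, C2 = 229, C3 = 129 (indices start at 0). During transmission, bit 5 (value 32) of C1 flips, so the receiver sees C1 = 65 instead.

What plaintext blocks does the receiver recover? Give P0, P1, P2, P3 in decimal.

P0 = 229, P1 = 234, P2 = 30, P3 = 222

CFB decryption: P_i = C_i ⊕ E(K, C_{i−1}), with C_{−1} = IV.
Only C1 changed, to 65. In CFB, a change in C_i flips the same bit in P_i and garbles P_{i+1}. Decrypting the received ciphertext:
P0: E(K, 24) = 212; 49 ⊕ 212 = 229.
P1: E(K, 49) = 171; 65 ⊕ 171 = 234.
P2: E(K, 65) = 251; 229 ⊕ 251 = 30.
P3: E(K, 229) = 95; 129 ⊕ 95 = 222.
Blocks that differ from the original plaintext: P1, P2.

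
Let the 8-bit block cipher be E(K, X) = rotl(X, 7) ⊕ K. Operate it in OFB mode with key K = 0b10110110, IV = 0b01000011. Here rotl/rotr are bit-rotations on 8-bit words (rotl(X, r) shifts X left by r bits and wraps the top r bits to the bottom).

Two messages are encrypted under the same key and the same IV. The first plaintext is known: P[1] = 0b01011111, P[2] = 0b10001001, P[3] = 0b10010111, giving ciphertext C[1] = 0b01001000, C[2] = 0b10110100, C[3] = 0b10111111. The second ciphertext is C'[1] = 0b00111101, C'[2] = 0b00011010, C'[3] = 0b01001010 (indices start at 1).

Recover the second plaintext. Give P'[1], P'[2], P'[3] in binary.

P'[1] = 0b00101010, P'[2] = 0b00100111, P'[3] = 0b01100010

In OFB with a reused IV, both messages share the same keystream S_i, so C_i ⊕ C'_i = P_i ⊕ P'_i and thus P'_i = P_i ⊕ C_i ⊕ C'_i.
P'[1]: 0b01011111 ⊕ 0b01001000 ⊕ 0b00111101 = 0b00101010.
P'[2]: 0b10001001 ⊕ 0b10110100 ⊕ 0b00011010 = 0b00100111.
P'[3]: 0b10010111 ⊕ 0b10111111 ⊕ 0b01001010 = 0b01100010.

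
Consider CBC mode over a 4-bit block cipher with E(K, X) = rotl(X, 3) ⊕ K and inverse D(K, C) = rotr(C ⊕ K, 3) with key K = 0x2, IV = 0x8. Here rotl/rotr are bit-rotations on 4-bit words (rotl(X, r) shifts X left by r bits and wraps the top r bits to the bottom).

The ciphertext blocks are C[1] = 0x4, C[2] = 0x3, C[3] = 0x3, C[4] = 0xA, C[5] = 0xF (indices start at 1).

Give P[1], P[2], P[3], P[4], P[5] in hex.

CBC decryption: P_i = D(K, C_i) ⊕ C_{i−1}, with C_{0} = IV.
P[1]: D(K, 0x4) = 0xC; 0xC ⊕ 0x8 = 0x4.
P[2]: D(K, 0x3) = 0x2; 0x2 ⊕ 0x4 = 0x6.
P[3]: D(K, 0x3) = 0x2; 0x2 ⊕ 0x3 = 0x1.
P[4]: D(K, 0xA) = 0x1; 0x1 ⊕ 0x3 = 0x2.
P[5]: D(K, 0xF) = 0xB; 0xB ⊕ 0xA = 0x1.

P[1] = 0x4, P[2] = 0x6, P[3] = 0x1, P[4] = 0x2, P[5] = 0x1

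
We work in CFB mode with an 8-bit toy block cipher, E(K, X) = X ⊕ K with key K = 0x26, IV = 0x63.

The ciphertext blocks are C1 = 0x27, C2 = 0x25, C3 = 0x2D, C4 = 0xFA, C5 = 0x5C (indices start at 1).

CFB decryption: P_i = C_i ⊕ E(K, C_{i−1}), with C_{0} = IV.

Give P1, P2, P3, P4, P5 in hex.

P1: E(K, 0x63) = 0x45; 0x27 ⊕ 0x45 = 0x62.
P2: E(K, 0x27) = 0x01; 0x25 ⊕ 0x01 = 0x24.
P3: E(K, 0x25) = 0x03; 0x2D ⊕ 0x03 = 0x2E.
P4: E(K, 0x2D) = 0x0B; 0xFA ⊕ 0x0B = 0xF1.
P5: E(K, 0xFA) = 0xDC; 0x5C ⊕ 0xDC = 0x80.

P1 = 0x62, P2 = 0x24, P3 = 0x2E, P4 = 0xF1, P5 = 0x80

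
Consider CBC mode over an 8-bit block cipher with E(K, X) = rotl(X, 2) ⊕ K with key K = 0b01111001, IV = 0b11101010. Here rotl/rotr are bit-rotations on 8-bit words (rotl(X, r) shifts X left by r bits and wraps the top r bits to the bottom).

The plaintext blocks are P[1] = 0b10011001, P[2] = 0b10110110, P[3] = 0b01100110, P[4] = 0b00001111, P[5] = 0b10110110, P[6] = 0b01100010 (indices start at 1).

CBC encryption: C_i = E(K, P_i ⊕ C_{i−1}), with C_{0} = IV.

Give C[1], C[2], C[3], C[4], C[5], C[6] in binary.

C[1]: P[1] ⊕ 0b11101010 = 0b01110011; E(K, 0b01110011) = 0b10110100.
C[2]: P[2] ⊕ 0b10110100 = 0b00000010; E(K, 0b00000010) = 0b01110001.
C[3]: P[3] ⊕ 0b01110001 = 0b00010111; E(K, 0b00010111) = 0b00100101.
C[4]: P[4] ⊕ 0b00100101 = 0b00101010; E(K, 0b00101010) = 0b11010001.
C[5]: P[5] ⊕ 0b11010001 = 0b01100111; E(K, 0b01100111) = 0b11100100.
C[6]: P[6] ⊕ 0b11100100 = 0b10000110; E(K, 0b10000110) = 0b01100011.

C[1] = 0b10110100, C[2] = 0b01110001, C[3] = 0b00100101, C[4] = 0b11010001, C[5] = 0b11100100, C[6] = 0b01100011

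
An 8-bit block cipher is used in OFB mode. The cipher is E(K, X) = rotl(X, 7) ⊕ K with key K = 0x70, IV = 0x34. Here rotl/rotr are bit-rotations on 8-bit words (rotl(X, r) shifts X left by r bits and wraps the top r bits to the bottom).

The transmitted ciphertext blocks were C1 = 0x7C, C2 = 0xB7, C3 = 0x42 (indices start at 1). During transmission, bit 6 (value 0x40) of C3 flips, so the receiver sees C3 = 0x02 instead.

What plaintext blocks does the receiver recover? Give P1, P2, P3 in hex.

P1 = 0x16, P2 = 0xF2, P3 = 0xD0

OFB decryption: S_i = E(K, S_{i−1}) with S_{0} = IV; P_i = C_i ⊕ S_i.
Only C3 changed, to 0x02. In OFB, a change in C_i flips the same bit in P_i only; the keystream is unaffected. Decrypting the received ciphertext:
P1: S = E(K, 0x34) = 0x6A; 0x7C ⊕ 0x6A = 0x16.
P2: S = E(K, 0x6A) = 0x45; 0xB7 ⊕ 0x45 = 0xF2.
P3: S = E(K, 0x45) = 0xD2; 0x02 ⊕ 0xD2 = 0xD0.
Blocks that differ from the original plaintext: P3.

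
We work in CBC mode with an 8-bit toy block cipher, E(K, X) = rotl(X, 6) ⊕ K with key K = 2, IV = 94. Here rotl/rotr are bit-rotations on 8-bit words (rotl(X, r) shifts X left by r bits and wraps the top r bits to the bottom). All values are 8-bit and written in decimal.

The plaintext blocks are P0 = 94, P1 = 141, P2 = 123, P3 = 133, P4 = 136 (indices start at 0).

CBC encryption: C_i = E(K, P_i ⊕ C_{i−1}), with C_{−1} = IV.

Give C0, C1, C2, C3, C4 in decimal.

C0: P0 ⊕ 94 = 0; E(K, 0) = 2.
C1: P1 ⊕ 2 = 143; E(K, 143) = 225.
C2: P2 ⊕ 225 = 154; E(K, 154) = 164.
C3: P3 ⊕ 164 = 33; E(K, 33) = 74.
C4: P4 ⊕ 74 = 194; E(K, 194) = 178.

C0 = 2, C1 = 225, C2 = 164, C3 = 74, C4 = 178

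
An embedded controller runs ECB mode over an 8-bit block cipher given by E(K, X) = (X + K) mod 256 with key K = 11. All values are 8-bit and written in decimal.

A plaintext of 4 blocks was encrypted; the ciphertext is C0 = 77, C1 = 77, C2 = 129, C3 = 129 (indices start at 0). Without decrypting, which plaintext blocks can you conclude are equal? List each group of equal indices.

P0 = P1; P2 = P3

ECB encrypts each block independently with the same key, so equal ciphertext blocks imply equal plaintext blocks.
C0 = C1 = 77, so P0 = P1.
C2 = C3 = 129, so P2 = P3.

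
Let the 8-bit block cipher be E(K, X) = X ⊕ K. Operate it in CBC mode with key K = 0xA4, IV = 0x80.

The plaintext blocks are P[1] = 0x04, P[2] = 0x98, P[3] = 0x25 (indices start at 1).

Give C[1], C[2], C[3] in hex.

C[1] = 0x20, C[2] = 0x1C, C[3] = 0x9D

CBC encryption: C_i = E(K, P_i ⊕ C_{i−1}), with C_{0} = IV.
C[1]: P[1] ⊕ 0x80 = 0x84; E(K, 0x84) = 0x20.
C[2]: P[2] ⊕ 0x20 = 0xB8; E(K, 0xB8) = 0x1C.
C[3]: P[3] ⊕ 0x1C = 0x39; E(K, 0x39) = 0x9D.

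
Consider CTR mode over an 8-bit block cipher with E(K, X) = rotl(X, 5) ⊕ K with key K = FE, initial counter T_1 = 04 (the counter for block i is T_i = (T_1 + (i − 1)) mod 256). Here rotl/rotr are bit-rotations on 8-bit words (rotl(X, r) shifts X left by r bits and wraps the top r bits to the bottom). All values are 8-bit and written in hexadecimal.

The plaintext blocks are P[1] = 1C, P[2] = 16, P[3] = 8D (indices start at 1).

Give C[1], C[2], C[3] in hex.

CTR encryption: S_i = E(K, T_i) where T_i is the counter for block i; C_i = P_i ⊕ S_i.
C[1]: T = 04, S = E(K, T) = 7E; 1C ⊕ 7E = 62.
C[2]: T = 05, S = E(K, T) = 5E; 16 ⊕ 5E = 48.
C[3]: T = 06, S = E(K, T) = 3E; 8D ⊕ 3E = B3.

C[1] = 62, C[2] = 48, C[3] = B3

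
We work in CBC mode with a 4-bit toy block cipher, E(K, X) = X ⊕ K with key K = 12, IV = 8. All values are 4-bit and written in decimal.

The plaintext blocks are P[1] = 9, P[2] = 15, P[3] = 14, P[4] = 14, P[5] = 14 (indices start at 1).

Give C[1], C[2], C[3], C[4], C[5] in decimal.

C[1] = 13, C[2] = 14, C[3] = 12, C[4] = 14, C[5] = 12

CBC encryption: C_i = E(K, P_i ⊕ C_{i−1}), with C_{0} = IV.
C[1]: P[1] ⊕ 8 = 1; E(K, 1) = 13.
C[2]: P[2] ⊕ 13 = 2; E(K, 2) = 14.
C[3]: P[3] ⊕ 14 = 0; E(K, 0) = 12.
C[4]: P[4] ⊕ 12 = 2; E(K, 2) = 14.
C[5]: P[5] ⊕ 14 = 0; E(K, 0) = 12.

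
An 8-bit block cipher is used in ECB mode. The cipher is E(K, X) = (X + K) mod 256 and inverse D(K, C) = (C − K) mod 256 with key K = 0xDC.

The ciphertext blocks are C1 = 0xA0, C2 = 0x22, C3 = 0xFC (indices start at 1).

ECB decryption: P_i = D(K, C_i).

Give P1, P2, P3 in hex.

P1: D(K, 0xA0) = 0xC4.
P2: D(K, 0x22) = 0x46.
P3: D(K, 0xFC) = 0x20.

P1 = 0xC4, P2 = 0x46, P3 = 0x20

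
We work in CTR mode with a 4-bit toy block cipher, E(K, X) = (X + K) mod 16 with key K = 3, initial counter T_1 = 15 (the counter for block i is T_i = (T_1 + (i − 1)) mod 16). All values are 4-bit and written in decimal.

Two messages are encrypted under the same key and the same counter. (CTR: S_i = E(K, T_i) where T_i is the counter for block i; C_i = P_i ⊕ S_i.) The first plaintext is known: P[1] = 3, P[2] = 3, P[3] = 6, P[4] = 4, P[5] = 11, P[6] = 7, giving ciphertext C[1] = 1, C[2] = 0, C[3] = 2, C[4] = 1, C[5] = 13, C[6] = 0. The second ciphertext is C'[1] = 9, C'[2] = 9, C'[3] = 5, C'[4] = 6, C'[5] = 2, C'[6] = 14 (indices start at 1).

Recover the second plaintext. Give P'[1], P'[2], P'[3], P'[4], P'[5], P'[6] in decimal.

In CTR with a reused counter, both messages share the same keystream S_i, so C_i ⊕ C'_i = P_i ⊕ P'_i and thus P'_i = P_i ⊕ C_i ⊕ C'_i.
P'[1]: 3 ⊕ 1 ⊕ 9 = 11.
P'[2]: 3 ⊕ 0 ⊕ 9 = 10.
P'[3]: 6 ⊕ 2 ⊕ 5 = 1.
P'[4]: 4 ⊕ 1 ⊕ 6 = 3.
P'[5]: 11 ⊕ 13 ⊕ 2 = 4.
P'[6]: 7 ⊕ 0 ⊕ 14 = 9.

P'[1] = 11, P'[2] = 10, P'[3] = 1, P'[4] = 3, P'[5] = 4, P'[6] = 9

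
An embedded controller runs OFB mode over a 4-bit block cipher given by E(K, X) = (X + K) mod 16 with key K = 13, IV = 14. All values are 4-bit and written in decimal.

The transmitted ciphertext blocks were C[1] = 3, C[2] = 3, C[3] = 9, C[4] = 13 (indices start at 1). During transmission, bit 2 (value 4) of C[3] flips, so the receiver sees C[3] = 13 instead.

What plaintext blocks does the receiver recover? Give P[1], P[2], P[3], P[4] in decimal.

OFB decryption: S_i = E(K, S_{i−1}) with S_{0} = IV; P_i = C_i ⊕ S_i.
Only C[3] changed, to 13. In OFB, a change in C_i flips the same bit in P_i only; the keystream is unaffected. Decrypting the received ciphertext:
P[1]: S = E(K, 14) = 11; 3 ⊕ 11 = 8.
P[2]: S = E(K, 11) = 8; 3 ⊕ 8 = 11.
P[3]: S = E(K, 8) = 5; 13 ⊕ 5 = 8.
P[4]: S = E(K, 5) = 2; 13 ⊕ 2 = 15.
Blocks that differ from the original plaintext: P[3].

P[1] = 8, P[2] = 11, P[3] = 8, P[4] = 15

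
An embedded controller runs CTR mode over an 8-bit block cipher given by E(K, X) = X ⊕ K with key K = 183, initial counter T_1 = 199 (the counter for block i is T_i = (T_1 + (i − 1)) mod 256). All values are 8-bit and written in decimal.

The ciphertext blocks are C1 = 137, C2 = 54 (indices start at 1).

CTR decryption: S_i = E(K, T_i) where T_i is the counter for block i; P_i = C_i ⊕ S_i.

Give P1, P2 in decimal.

P1: T = 199, S = E(K, T) = 112; 137 ⊕ 112 = 249.
P2: T = 200, S = E(K, T) = 127; 54 ⊕ 127 = 73.

P1 = 249, P2 = 73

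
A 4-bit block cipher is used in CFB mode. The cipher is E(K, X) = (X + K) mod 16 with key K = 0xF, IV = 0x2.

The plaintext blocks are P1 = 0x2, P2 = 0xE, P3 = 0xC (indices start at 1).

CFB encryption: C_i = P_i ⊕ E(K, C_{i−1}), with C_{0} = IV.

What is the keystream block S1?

0x1

C1: E(K, 0x2) = 0x1; 0x2 ⊕ 0x1 = 0x3.
So S1 = 0x1.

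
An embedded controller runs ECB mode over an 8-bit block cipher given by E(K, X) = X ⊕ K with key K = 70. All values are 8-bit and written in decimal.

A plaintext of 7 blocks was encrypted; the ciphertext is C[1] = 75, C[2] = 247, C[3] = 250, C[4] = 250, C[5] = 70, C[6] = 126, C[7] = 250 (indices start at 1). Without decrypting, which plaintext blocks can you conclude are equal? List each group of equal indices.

ECB encrypts each block independently with the same key, so equal ciphertext blocks imply equal plaintext blocks.
C[3] = C[4] = C[7] = 250, so P[3] = P[4] = P[7].

P[3] = P[4] = P[7]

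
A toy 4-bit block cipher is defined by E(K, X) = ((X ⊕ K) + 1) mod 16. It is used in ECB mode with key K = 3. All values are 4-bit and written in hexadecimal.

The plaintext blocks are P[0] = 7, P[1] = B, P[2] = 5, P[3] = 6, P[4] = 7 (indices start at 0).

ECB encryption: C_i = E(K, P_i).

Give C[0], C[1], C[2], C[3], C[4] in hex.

C[0]: E(K, 7) = 5.
C[1]: E(K, B) = 9.
C[2]: E(K, 5) = 7.
C[3]: E(K, 6) = 6.
C[4]: E(K, 7) = 5.

C[0] = 5, C[1] = 9, C[2] = 7, C[3] = 6, C[4] = 5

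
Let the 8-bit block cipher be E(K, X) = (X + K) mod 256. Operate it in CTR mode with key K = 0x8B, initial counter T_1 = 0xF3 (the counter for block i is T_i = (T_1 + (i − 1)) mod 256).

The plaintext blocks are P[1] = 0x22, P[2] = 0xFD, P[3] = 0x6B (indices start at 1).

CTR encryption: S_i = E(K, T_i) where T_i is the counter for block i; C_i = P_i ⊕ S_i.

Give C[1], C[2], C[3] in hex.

C[1] = 0x5C, C[2] = 0x82, C[3] = 0xEB

C[1]: T = 0xF3, S = E(K, T) = 0x7E; 0x22 ⊕ 0x7E = 0x5C.
C[2]: T = 0xF4, S = E(K, T) = 0x7F; 0xFD ⊕ 0x7F = 0x82.
C[3]: T = 0xF5, S = E(K, T) = 0x80; 0x6B ⊕ 0x80 = 0xEB.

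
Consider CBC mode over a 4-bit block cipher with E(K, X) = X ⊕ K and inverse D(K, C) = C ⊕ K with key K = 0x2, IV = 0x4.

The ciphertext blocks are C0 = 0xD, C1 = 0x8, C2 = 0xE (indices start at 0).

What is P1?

CBC decryption: P_i = D(K, C_i) ⊕ C_{i−1}, with C_{−1} = IV.
P1: D(K, 0x8) = 0xA; 0xA ⊕ 0xD = 0x7.

P1 = 0x7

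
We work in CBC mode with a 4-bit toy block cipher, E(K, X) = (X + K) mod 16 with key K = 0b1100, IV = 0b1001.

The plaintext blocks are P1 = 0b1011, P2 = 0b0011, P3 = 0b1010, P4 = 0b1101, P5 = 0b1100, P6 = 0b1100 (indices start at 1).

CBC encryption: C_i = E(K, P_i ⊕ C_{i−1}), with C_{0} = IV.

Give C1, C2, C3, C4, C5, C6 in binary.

C1: P1 ⊕ 0b1001 = 0b0010; E(K, 0b0010) = 0b1110.
C2: P2 ⊕ 0b1110 = 0b1101; E(K, 0b1101) = 0b1001.
C3: P3 ⊕ 0b1001 = 0b0011; E(K, 0b0011) = 0b1111.
C4: P4 ⊕ 0b1111 = 0b0010; E(K, 0b0010) = 0b1110.
C5: P5 ⊕ 0b1110 = 0b0010; E(K, 0b0010) = 0b1110.
C6: P6 ⊕ 0b1110 = 0b0010; E(K, 0b0010) = 0b1110.

C1 = 0b1110, C2 = 0b1001, C3 = 0b1111, C4 = 0b1110, C5 = 0b1110, C6 = 0b1110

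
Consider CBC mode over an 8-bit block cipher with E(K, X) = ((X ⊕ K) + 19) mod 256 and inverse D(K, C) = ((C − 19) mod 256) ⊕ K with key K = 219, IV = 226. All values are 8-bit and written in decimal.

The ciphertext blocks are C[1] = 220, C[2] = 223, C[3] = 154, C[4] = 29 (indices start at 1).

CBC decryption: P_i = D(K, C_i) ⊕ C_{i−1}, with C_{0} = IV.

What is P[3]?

P[3] = 131

P[3]: D(K, 154) = 92; 92 ⊕ 223 = 131.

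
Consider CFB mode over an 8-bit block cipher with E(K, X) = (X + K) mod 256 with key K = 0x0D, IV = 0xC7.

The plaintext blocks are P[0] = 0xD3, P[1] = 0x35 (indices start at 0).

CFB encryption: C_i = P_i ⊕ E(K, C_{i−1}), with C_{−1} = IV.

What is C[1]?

C[0]: E(K, 0xC7) = 0xD4; 0xD3 ⊕ 0xD4 = 0x07.
C[1]: E(K, 0x07) = 0x14; 0x35 ⊕ 0x14 = 0x21.

C[1] = 0x21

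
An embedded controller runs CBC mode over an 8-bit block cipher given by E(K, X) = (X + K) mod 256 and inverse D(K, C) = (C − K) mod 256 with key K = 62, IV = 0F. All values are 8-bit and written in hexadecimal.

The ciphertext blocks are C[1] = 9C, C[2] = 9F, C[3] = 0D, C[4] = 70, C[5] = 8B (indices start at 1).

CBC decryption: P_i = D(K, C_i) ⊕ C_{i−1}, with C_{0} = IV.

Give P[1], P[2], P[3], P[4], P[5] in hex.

P[1]: D(K, 9C) = 3A; 3A ⊕ 0F = 35.
P[2]: D(K, 9F) = 3D; 3D ⊕ 9C = A1.
P[3]: D(K, 0D) = AB; AB ⊕ 9F = 34.
P[4]: D(K, 70) = 0E; 0E ⊕ 0D = 03.
P[5]: D(K, 8B) = 29; 29 ⊕ 70 = 59.

P[1] = 35, P[2] = A1, P[3] = 34, P[4] = 03, P[5] = 59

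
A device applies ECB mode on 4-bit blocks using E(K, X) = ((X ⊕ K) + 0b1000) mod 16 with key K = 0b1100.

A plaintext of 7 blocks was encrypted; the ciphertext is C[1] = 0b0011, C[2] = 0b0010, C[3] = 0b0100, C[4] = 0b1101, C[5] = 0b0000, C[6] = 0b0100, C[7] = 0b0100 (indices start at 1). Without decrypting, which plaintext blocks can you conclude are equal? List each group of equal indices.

P[3] = P[6] = P[7]

ECB encrypts each block independently with the same key, so equal ciphertext blocks imply equal plaintext blocks.
C[3] = C[6] = C[7] = 0b0100, so P[3] = P[6] = P[7].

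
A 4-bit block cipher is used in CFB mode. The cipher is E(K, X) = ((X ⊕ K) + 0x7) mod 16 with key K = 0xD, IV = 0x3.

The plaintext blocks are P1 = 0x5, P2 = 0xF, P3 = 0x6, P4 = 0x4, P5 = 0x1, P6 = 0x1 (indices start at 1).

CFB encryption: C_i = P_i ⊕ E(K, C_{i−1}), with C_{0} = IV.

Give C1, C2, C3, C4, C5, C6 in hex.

C1 = 0x0, C2 = 0xB, C3 = 0xB, C4 = 0x9, C5 = 0xA, C6 = 0xF

C1: E(K, 0x3) = 0x5; 0x5 ⊕ 0x5 = 0x0.
C2: E(K, 0x0) = 0x4; 0xF ⊕ 0x4 = 0xB.
C3: E(K, 0xB) = 0xD; 0x6 ⊕ 0xD = 0xB.
C4: E(K, 0xB) = 0xD; 0x4 ⊕ 0xD = 0x9.
C5: E(K, 0x9) = 0xB; 0x1 ⊕ 0xB = 0xA.
C6: E(K, 0xA) = 0xE; 0x1 ⊕ 0xE = 0xF.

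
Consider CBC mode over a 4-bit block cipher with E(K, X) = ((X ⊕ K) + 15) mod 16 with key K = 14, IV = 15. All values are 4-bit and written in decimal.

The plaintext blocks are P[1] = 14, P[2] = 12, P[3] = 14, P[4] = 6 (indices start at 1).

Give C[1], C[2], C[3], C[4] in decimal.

CBC encryption: C_i = E(K, P_i ⊕ C_{i−1}), with C_{0} = IV.
C[1]: P[1] ⊕ 15 = 1; E(K, 1) = 14.
C[2]: P[2] ⊕ 14 = 2; E(K, 2) = 11.
C[3]: P[3] ⊕ 11 = 5; E(K, 5) = 10.
C[4]: P[4] ⊕ 10 = 12; E(K, 12) = 1.

C[1] = 14, C[2] = 11, C[3] = 10, C[4] = 1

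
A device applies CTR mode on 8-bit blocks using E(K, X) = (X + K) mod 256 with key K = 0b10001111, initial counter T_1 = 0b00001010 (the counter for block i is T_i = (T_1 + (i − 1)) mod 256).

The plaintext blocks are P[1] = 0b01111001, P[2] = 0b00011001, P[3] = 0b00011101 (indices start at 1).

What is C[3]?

C[3] = 0b10000110

CTR encryption: S_i = E(K, T_i) where T_i is the counter for block i; C_i = P_i ⊕ S_i.
C[1]: T = 0b00001010, S = E(K, T) = 0b10011001; 0b01111001 ⊕ 0b10011001 = 0b11100000.
C[2]: T = 0b00001011, S = E(K, T) = 0b10011010; 0b00011001 ⊕ 0b10011010 = 0b10000011.
C[3]: T = 0b00001100, S = E(K, T) = 0b10011011; 0b00011101 ⊕ 0b10011011 = 0b10000110.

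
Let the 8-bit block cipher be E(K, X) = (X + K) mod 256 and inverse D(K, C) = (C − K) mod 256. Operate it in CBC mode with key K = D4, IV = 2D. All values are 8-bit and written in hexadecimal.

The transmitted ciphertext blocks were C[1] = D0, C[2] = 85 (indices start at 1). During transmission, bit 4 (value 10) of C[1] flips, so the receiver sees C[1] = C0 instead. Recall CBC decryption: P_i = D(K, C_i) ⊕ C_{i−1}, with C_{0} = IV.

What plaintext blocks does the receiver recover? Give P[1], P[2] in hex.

P[1] = C1, P[2] = 71

Only C[1] changed, to C0. In CBC, a change in C_i garbles P_i and flips the same bit in P_{i+1}. Decrypting the received ciphertext:
P[1]: D(K, C0) = EC; EC ⊕ 2D = C1.
P[2]: D(K, 85) = B1; B1 ⊕ C0 = 71.
Blocks that differ from the original plaintext: P[1], P[2].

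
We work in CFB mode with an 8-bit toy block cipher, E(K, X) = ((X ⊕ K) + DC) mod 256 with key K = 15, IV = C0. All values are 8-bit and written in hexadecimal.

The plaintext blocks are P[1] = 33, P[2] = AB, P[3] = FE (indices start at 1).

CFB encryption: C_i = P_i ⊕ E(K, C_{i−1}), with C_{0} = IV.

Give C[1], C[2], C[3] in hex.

C[1]: E(K, C0) = B1; 33 ⊕ B1 = 82.
C[2]: E(K, 82) = 73; AB ⊕ 73 = D8.
C[3]: E(K, D8) = A9; FE ⊕ A9 = 57.

C[1] = 82, C[2] = D8, C[3] = 57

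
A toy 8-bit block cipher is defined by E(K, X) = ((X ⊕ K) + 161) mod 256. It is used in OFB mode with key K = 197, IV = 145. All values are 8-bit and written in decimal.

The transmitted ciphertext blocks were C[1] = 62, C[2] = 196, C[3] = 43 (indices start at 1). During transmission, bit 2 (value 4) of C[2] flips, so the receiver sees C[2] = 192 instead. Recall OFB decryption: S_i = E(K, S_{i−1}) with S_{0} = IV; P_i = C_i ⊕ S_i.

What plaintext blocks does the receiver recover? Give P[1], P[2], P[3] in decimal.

P[1] = 203, P[2] = 17, P[3] = 158

Only C[2] changed, to 192. In OFB, a change in C_i flips the same bit in P_i only; the keystream is unaffected. Decrypting the received ciphertext:
P[1]: S = E(K, 145) = 245; 62 ⊕ 245 = 203.
P[2]: S = E(K, 245) = 209; 192 ⊕ 209 = 17.
P[3]: S = E(K, 209) = 181; 43 ⊕ 181 = 158.
Blocks that differ from the original plaintext: P[2].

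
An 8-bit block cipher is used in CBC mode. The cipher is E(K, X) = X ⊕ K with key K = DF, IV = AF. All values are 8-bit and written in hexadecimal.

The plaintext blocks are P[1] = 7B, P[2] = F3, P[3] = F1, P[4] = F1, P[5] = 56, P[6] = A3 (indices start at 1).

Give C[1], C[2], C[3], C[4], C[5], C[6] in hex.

C[1] = 0B, C[2] = 27, C[3] = 09, C[4] = 27, C[5] = AE, C[6] = D2

CBC encryption: C_i = E(K, P_i ⊕ C_{i−1}), with C_{0} = IV.
C[1]: P[1] ⊕ AF = D4; E(K, D4) = 0B.
C[2]: P[2] ⊕ 0B = F8; E(K, F8) = 27.
C[3]: P[3] ⊕ 27 = D6; E(K, D6) = 09.
C[4]: P[4] ⊕ 09 = F8; E(K, F8) = 27.
C[5]: P[5] ⊕ 27 = 71; E(K, 71) = AE.
C[6]: P[6] ⊕ AE = 0D; E(K, 0D) = D2.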